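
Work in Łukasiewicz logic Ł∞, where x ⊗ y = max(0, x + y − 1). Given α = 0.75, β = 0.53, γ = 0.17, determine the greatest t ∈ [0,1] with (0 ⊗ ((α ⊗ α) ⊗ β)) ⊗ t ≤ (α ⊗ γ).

α ⊗ α = max(0, 0.75 + 0.75 − 1) = max(0, 0.50) = 0.50
(α ⊗ α) ⊗ β = max(0, 0.50 + 0.53 − 1) = max(0, 0.03) = 0.03
0 ⊗ ((α ⊗ α) ⊗ β) = max(0, 0.00 + 0.03 − 1) = max(0, -0.97) = 0.00
So the left factor is 0 ⊗ ((α ⊗ α) ⊗ β) = 0.00.
α ⊗ γ = max(0, 0.75 + 0.17 − 1) = max(0, -0.08) = 0.00
So the right-hand bound is α ⊗ γ = 0.00.
The residuum of the Łukasiewicz t-norm gives the supremum: min(1, 1 − 0.00 + 0.00).
1 − 0.00 + 0.00 = 1.00, so t = min(1, 1.00) = 1.00.
Check: 0.00 ⊗ 1.00 = max(0, 0.00) = 0.00 ≤ 0.00.

1.00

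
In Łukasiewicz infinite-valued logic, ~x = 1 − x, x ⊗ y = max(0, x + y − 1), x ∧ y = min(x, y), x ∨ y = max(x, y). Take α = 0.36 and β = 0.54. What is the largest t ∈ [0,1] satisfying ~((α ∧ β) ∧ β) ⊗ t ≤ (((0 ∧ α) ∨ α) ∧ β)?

0.72

α ∧ β = min(0.36, 0.54) = 0.36
(α ∧ β) ∧ β = min(0.36, 0.54) = 0.36
~((α ∧ β) ∧ β) = 1 − 0.36 = 0.64
So the left factor is ~((α ∧ β) ∧ β) = 0.64.
0 ∧ α = min(0.00, 0.36) = 0.00
(0 ∧ α) ∨ α = max(0.00, 0.36) = 0.36
((0 ∧ α) ∨ α) ∧ β = min(0.36, 0.54) = 0.36
So the right-hand bound is ((0 ∧ α) ∨ α) ∧ β = 0.36.
The residuum of the Łukasiewicz t-norm gives the supremum: min(1, 1 − 0.64 + 0.36).
1 − 0.64 + 0.36 = 0.72, so t = min(1, 0.72) = 0.72.
Check: 0.64 ⊗ 0.72 = max(0, 0.36) = 0.36 ≤ 0.36.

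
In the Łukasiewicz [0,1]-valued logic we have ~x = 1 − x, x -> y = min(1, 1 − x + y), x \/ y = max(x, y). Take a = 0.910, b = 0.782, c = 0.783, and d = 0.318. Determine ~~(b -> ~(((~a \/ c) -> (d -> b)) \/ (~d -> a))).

0.218

~a = 1 − 0.910 = 0.090
~a \/ c = max(0.090, 0.783) = 0.783
d -> b = min(1, 1 − 0.318 + 0.782) = min(1, 1.464) = 1.000
(~a \/ c) -> (d -> b) = min(1, 1 − 0.783 + 1.000) = min(1, 1.217) = 1.000
~d = 1 − 0.318 = 0.682
~d -> a = min(1, 1 − 0.682 + 0.910) = min(1, 1.228) = 1.000
((~a \/ c) -> (d -> b)) \/ (~d -> a) = max(1.000, 1.000) = 1.000
~(((~a \/ c) -> (d -> b)) \/ (~d -> a)) = 1 − 1.000 = 0.000
b -> ~(((~a \/ c) -> (d -> b)) \/ (~d -> a)) = min(1, 1 − 0.782 + 0.000) = min(1, 0.218) = 0.218
~(b -> ~(((~a \/ c) -> (d -> b)) \/ (~d -> a))) = 1 − 0.218 = 0.782
~~(b -> ~(((~a \/ c) -> (d -> b)) \/ (~d -> a))) = 1 − 0.782 = 0.218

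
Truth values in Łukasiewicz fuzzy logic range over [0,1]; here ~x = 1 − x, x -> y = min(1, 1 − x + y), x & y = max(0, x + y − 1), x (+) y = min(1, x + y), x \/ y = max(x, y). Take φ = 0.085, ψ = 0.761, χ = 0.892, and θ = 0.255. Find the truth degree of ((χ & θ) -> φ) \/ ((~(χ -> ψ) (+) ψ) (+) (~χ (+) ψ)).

1.000

χ & θ = max(0, 0.892 + 0.255 − 1) = max(0, 0.147) = 0.147
(χ & θ) -> φ = min(1, 1 − 0.147 + 0.085) = min(1, 0.938) = 0.938
χ -> ψ = min(1, 1 − 0.892 + 0.761) = min(1, 0.869) = 0.869
~(χ -> ψ) = 1 − 0.869 = 0.131
~(χ -> ψ) (+) ψ = min(1, 0.131 + 0.761) = min(1, 0.892) = 0.892
~χ = 1 − 0.892 = 0.108
~χ (+) ψ = min(1, 0.108 + 0.761) = min(1, 0.869) = 0.869
(~(χ -> ψ) (+) ψ) (+) (~χ (+) ψ) = min(1, 0.892 + 0.869) = min(1, 1.761) = 1.000
((χ & θ) -> φ) \/ ((~(χ -> ψ) (+) ψ) (+) (~χ (+) ψ)) = max(0.938, 1.000) = 1.000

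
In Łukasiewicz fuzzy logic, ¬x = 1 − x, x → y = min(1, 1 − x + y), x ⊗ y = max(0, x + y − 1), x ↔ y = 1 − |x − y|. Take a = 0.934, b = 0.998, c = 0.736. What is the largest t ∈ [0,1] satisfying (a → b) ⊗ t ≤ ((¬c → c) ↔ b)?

0.998

a → b = min(1, 1 − 0.934 + 0.998) = min(1, 1.064) = 1.000
So the left factor is a → b = 1.000.
¬c = 1 − 0.736 = 0.264
¬c → c = min(1, 1 − 0.264 + 0.736) = min(1, 1.472) = 1.000
(¬c → c) ↔ b = 1 − |1.000 − 0.998| = 1 − 0.002 = 0.998
So the right-hand bound is (¬c → c) ↔ b = 0.998.
The residuum of the Łukasiewicz t-norm gives the supremum: min(1, 1 − 1.000 + 0.998).
1 − 1.000 + 0.998 = 0.998, so t = min(1, 0.998) = 0.998.
Check: 1.000 ⊗ 0.998 = max(0, 0.998) = 0.998 ≤ 0.998.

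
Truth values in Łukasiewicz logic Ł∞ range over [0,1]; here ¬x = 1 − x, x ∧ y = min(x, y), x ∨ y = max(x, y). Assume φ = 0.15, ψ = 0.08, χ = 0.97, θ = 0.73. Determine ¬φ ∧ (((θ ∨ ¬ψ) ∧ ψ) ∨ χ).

¬φ = 1 − 0.15 = 0.85
¬ψ = 1 − 0.08 = 0.92
θ ∨ ¬ψ = max(0.73, 0.92) = 0.92
(θ ∨ ¬ψ) ∧ ψ = min(0.92, 0.08) = 0.08
((θ ∨ ¬ψ) ∧ ψ) ∨ χ = max(0.08, 0.97) = 0.97
¬φ ∧ (((θ ∨ ¬ψ) ∧ ψ) ∨ χ) = min(0.85, 0.97) = 0.85

0.85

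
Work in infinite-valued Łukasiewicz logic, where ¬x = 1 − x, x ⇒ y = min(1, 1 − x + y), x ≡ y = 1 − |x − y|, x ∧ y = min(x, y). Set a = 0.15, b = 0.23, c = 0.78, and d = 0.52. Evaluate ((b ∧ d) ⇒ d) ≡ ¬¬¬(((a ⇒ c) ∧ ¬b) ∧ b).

b ∧ d = min(0.23, 0.52) = 0.23
(b ∧ d) ⇒ d = min(1, 1 − 0.23 + 0.52) = min(1, 1.29) = 1.00
a ⇒ c = min(1, 1 − 0.15 + 0.78) = min(1, 1.63) = 1.00
¬b = 1 − 0.23 = 0.77
(a ⇒ c) ∧ ¬b = min(1.00, 0.77) = 0.77
((a ⇒ c) ∧ ¬b) ∧ b = min(0.77, 0.23) = 0.23
¬(((a ⇒ c) ∧ ¬b) ∧ b) = 1 − 0.23 = 0.77
¬¬(((a ⇒ c) ∧ ¬b) ∧ b) = 1 − 0.77 = 0.23
¬¬¬(((a ⇒ c) ∧ ¬b) ∧ b) = 1 − 0.23 = 0.77
((b ∧ d) ⇒ d) ≡ ¬¬¬(((a ⇒ c) ∧ ¬b) ∧ b) = 1 − |1.00 − 0.77| = 1 − 0.23 = 0.77

0.77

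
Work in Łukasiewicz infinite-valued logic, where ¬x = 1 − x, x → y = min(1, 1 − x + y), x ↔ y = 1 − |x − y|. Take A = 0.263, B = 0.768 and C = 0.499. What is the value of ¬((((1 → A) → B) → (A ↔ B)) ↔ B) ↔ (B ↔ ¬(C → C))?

0.959

1 → A = min(1, 1 − 1.000 + 0.263) = min(1, 0.263) = 0.263
(1 → A) → B = min(1, 1 − 0.263 + 0.768) = min(1, 1.505) = 1.000
A ↔ B = 1 − |0.263 − 0.768| = 1 − 0.505 = 0.495
((1 → A) → B) → (A ↔ B) = min(1, 1 − 1.000 + 0.495) = min(1, 0.495) = 0.495
(((1 → A) → B) → (A ↔ B)) ↔ B = 1 − |0.495 − 0.768| = 1 − 0.273 = 0.727
¬((((1 → A) → B) → (A ↔ B)) ↔ B) = 1 − 0.727 = 0.273
C → C = min(1, 1 − 0.499 + 0.499) = min(1, 1.000) = 1.000
¬(C → C) = 1 − 1.000 = 0.000
B ↔ ¬(C → C) = 1 − |0.768 − 0.000| = 1 − 0.768 = 0.232
¬((((1 → A) → B) → (A ↔ B)) ↔ B) ↔ (B ↔ ¬(C → C)) = 1 − |0.273 − 0.232| = 1 − 0.041 = 0.959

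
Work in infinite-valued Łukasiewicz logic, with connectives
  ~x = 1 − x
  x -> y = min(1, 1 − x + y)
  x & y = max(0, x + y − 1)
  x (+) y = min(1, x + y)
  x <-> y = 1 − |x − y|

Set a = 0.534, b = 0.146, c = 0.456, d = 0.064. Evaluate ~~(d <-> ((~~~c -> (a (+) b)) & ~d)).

0.128

~c = 1 − 0.456 = 0.544
~~c = 1 − 0.544 = 0.456
~~~c = 1 − 0.456 = 0.544
a (+) b = min(1, 0.534 + 0.146) = min(1, 0.680) = 0.680
~~~c -> (a (+) b) = min(1, 1 − 0.544 + 0.680) = min(1, 1.136) = 1.000
~d = 1 − 0.064 = 0.936
(~~~c -> (a (+) b)) & ~d = max(0, 1.000 + 0.936 − 1) = max(0, 0.936) = 0.936
d <-> ((~~~c -> (a (+) b)) & ~d) = 1 − |0.064 − 0.936| = 1 − 0.872 = 0.128
~(d <-> ((~~~c -> (a (+) b)) & ~d)) = 1 − 0.128 = 0.872
~~(d <-> ((~~~c -> (a (+) b)) & ~d)) = 1 − 0.872 = 0.128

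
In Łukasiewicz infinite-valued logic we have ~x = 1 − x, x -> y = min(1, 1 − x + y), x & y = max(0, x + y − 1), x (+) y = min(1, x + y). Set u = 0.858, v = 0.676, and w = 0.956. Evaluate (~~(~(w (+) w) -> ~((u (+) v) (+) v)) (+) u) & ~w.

0.044

w (+) w = min(1, 0.956 + 0.956) = min(1, 1.912) = 1.000
~(w (+) w) = 1 − 1.000 = 0.000
u (+) v = min(1, 0.858 + 0.676) = min(1, 1.534) = 1.000
(u (+) v) (+) v = min(1, 1.000 + 0.676) = min(1, 1.676) = 1.000
~((u (+) v) (+) v) = 1 − 1.000 = 0.000
~(w (+) w) -> ~((u (+) v) (+) v) = min(1, 1 − 0.000 + 0.000) = min(1, 1.000) = 1.000
~(~(w (+) w) -> ~((u (+) v) (+) v)) = 1 − 1.000 = 0.000
~~(~(w (+) w) -> ~((u (+) v) (+) v)) = 1 − 0.000 = 1.000
~~(~(w (+) w) -> ~((u (+) v) (+) v)) (+) u = min(1, 1.000 + 0.858) = min(1, 1.858) = 1.000
~w = 1 − 0.956 = 0.044
(~~(~(w (+) w) -> ~((u (+) v) (+) v)) (+) u) & ~w = max(0, 1.000 + 0.044 − 1) = max(0, 0.044) = 0.044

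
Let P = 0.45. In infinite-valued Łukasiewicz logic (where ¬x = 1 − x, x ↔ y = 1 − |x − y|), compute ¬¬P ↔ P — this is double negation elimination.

¬P = 1 − 0.45 = 0.55
¬¬P = 1 − 0.55 = 0.45
¬¬P ↔ P = 1 − |0.45 − 0.45| = 1 − 0.00 = 1.00
(As expected: always 1 in Ł∞ since negation is involutive.)

1.00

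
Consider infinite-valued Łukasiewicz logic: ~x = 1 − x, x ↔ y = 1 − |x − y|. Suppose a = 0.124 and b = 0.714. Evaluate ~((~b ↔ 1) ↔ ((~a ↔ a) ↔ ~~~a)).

~b = 1 − 0.714 = 0.286
~b ↔ 1 = 1 − |0.286 − 1.000| = 1 − 0.714 = 0.286
~a = 1 − 0.124 = 0.876
~a ↔ a = 1 − |0.876 − 0.124| = 1 − 0.752 = 0.248
~~a = 1 − 0.876 = 0.124
~~~a = 1 − 0.124 = 0.876
(~a ↔ a) ↔ ~~~a = 1 − |0.248 − 0.876| = 1 − 0.628 = 0.372
(~b ↔ 1) ↔ ((~a ↔ a) ↔ ~~~a) = 1 − |0.286 − 0.372| = 1 − 0.086 = 0.914
~((~b ↔ 1) ↔ ((~a ↔ a) ↔ ~~~a)) = 1 − 0.914 = 0.086

0.086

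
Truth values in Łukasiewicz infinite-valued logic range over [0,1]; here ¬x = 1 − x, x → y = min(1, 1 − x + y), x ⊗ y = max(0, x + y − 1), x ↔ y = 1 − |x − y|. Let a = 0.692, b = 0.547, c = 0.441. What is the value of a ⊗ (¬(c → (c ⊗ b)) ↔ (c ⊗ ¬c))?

c ⊗ b = max(0, 0.441 + 0.547 − 1) = max(0, -0.012) = 0.000
c → (c ⊗ b) = min(1, 1 − 0.441 + 0.000) = min(1, 0.559) = 0.559
¬(c → (c ⊗ b)) = 1 − 0.559 = 0.441
¬c = 1 − 0.441 = 0.559
c ⊗ ¬c = max(0, 0.441 + 0.559 − 1) = max(0, 0.000) = 0.000
¬(c → (c ⊗ b)) ↔ (c ⊗ ¬c) = 1 − |0.441 − 0.000| = 1 − 0.441 = 0.559
a ⊗ (¬(c → (c ⊗ b)) ↔ (c ⊗ ¬c)) = max(0, 0.692 + 0.559 − 1) = max(0, 0.251) = 0.251

0.251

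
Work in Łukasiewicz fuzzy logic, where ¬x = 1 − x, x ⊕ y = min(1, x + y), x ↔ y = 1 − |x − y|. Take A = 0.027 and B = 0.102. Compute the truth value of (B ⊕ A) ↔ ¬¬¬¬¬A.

B ⊕ A = min(1, 0.102 + 0.027) = min(1, 0.129) = 0.129
¬A = 1 − 0.027 = 0.973
¬¬A = 1 − 0.973 = 0.027
¬¬¬A = 1 − 0.027 = 0.973
¬¬¬¬A = 1 − 0.973 = 0.027
¬¬¬¬¬A = 1 − 0.027 = 0.973
(B ⊕ A) ↔ ¬¬¬¬¬A = 1 − |0.129 − 0.973| = 1 − 0.844 = 0.156

0.156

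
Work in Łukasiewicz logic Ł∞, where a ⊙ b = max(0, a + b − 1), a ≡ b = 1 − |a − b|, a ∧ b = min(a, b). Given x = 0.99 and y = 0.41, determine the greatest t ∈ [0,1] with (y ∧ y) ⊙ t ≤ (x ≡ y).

y ∧ y = min(0.41, 0.41) = 0.41
So the left factor is y ∧ y = 0.41.
x ≡ y = 1 − |0.99 − 0.41| = 1 − 0.58 = 0.42
So the right-hand bound is x ≡ y = 0.42.
The residuum of the Łukasiewicz t-norm gives the supremum: min(1, 1 − 0.41 + 0.42).
1 − 0.41 + 0.42 = 1.01, so t = min(1, 1.01) = 1.00.
Check: 0.41 ⊙ 1.00 = max(0, 0.41) = 0.41 ≤ 0.42.

1.00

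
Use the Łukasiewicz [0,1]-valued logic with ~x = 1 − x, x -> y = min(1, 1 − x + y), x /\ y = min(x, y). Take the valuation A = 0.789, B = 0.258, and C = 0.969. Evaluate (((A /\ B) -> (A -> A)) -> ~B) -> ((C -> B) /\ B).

0.516

A /\ B = min(0.789, 0.258) = 0.258
A -> A = min(1, 1 − 0.789 + 0.789) = min(1, 1.000) = 1.000
(A /\ B) -> (A -> A) = min(1, 1 − 0.258 + 1.000) = min(1, 1.742) = 1.000
~B = 1 − 0.258 = 0.742
((A /\ B) -> (A -> A)) -> ~B = min(1, 1 − 1.000 + 0.742) = min(1, 0.742) = 0.742
C -> B = min(1, 1 − 0.969 + 0.258) = min(1, 0.289) = 0.289
(C -> B) /\ B = min(0.289, 0.258) = 0.258
(((A /\ B) -> (A -> A)) -> ~B) -> ((C -> B) /\ B) = min(1, 1 − 0.742 + 0.258) = min(1, 0.516) = 0.516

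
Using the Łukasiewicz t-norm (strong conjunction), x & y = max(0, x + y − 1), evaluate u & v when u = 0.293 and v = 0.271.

0.000

u & v = max(0, 0.293 + 0.271 − 1) = max(0, -0.436) = 0.000
For comparison, the Gödel (minimum) t-norm min(x, y) would give 0.271.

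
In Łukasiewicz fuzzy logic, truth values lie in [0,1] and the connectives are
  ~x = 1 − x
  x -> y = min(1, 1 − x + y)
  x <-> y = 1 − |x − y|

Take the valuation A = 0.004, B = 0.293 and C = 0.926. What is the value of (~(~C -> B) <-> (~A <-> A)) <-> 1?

0.992

~C = 1 − 0.926 = 0.074
~C -> B = min(1, 1 − 0.074 + 0.293) = min(1, 1.219) = 1.000
~(~C -> B) = 1 − 1.000 = 0.000
~A = 1 − 0.004 = 0.996
~A <-> A = 1 − |0.996 − 0.004| = 1 − 0.992 = 0.008
~(~C -> B) <-> (~A <-> A) = 1 − |0.000 − 0.008| = 1 − 0.008 = 0.992
(~(~C -> B) <-> (~A <-> A)) <-> 1 = 1 − |0.992 − 1.000| = 1 − 0.008 = 0.992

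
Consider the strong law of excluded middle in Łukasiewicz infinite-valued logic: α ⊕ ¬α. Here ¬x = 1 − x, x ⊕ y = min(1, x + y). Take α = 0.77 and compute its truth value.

1.00

¬α = 1 − 0.77 = 0.23
α ⊕ ¬α = min(1, 0.77 + 0.23) = min(1, 1.00) = 1.00
(As expected: always 1 in Ł∞ since a ⊕ (1−a) = 1.)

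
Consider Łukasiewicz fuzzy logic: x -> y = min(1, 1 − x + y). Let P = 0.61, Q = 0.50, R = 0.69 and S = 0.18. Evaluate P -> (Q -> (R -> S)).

1.00

R -> S = min(1, 1 − 0.69 + 0.18) = min(1, 0.49) = 0.49
Q -> (R -> S) = min(1, 1 − 0.50 + 0.49) = min(1, 0.99) = 0.99
P -> (Q -> (R -> S)) = min(1, 1 − 0.61 + 0.99) = min(1, 1.38) = 1.00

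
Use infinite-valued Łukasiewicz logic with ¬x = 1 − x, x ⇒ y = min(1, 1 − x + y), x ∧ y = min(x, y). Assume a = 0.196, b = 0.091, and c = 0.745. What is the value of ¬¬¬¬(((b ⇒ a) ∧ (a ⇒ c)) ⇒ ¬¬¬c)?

0.255

b ⇒ a = min(1, 1 − 0.091 + 0.196) = min(1, 1.105) = 1.000
a ⇒ c = min(1, 1 − 0.196 + 0.745) = min(1, 1.549) = 1.000
(b ⇒ a) ∧ (a ⇒ c) = min(1.000, 1.000) = 1.000
¬c = 1 − 0.745 = 0.255
¬¬c = 1 − 0.255 = 0.745
¬¬¬c = 1 − 0.745 = 0.255
((b ⇒ a) ∧ (a ⇒ c)) ⇒ ¬¬¬c = min(1, 1 − 1.000 + 0.255) = min(1, 0.255) = 0.255
¬(((b ⇒ a) ∧ (a ⇒ c)) ⇒ ¬¬¬c) = 1 − 0.255 = 0.745
¬¬(((b ⇒ a) ∧ (a ⇒ c)) ⇒ ¬¬¬c) = 1 − 0.745 = 0.255
¬¬¬(((b ⇒ a) ∧ (a ⇒ c)) ⇒ ¬¬¬c) = 1 − 0.255 = 0.745
¬¬¬¬(((b ⇒ a) ∧ (a ⇒ c)) ⇒ ¬¬¬c) = 1 − 0.745 = 0.255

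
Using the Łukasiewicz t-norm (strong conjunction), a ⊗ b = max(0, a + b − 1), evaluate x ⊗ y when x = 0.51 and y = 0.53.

0.04

x ⊗ y = max(0, 0.51 + 0.53 − 1) = max(0, 0.04) = 0.04
For comparison, the Gödel (minimum) t-norm min(a, b) would give 0.51.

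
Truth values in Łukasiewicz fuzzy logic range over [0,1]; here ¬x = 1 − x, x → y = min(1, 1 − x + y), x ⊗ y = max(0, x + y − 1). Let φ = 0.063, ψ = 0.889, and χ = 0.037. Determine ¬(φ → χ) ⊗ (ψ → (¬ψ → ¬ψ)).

0.026

φ → χ = min(1, 1 − 0.063 + 0.037) = min(1, 0.974) = 0.974
¬(φ → χ) = 1 − 0.974 = 0.026
¬ψ = 1 − 0.889 = 0.111
¬ψ → ¬ψ = min(1, 1 − 0.111 + 0.111) = min(1, 1.000) = 1.000
ψ → (¬ψ → ¬ψ) = min(1, 1 − 0.889 + 1.000) = min(1, 1.111) = 1.000
¬(φ → χ) ⊗ (ψ → (¬ψ → ¬ψ)) = max(0, 0.026 + 1.000 − 1) = max(0, 0.026) = 0.026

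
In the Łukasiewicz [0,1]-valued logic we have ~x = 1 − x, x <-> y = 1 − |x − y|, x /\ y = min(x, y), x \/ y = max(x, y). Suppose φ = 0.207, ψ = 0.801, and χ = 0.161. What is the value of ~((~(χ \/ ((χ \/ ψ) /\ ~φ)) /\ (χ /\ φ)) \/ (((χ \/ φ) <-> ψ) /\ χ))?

χ \/ ψ = max(0.161, 0.801) = 0.801
~φ = 1 − 0.207 = 0.793
(χ \/ ψ) /\ ~φ = min(0.801, 0.793) = 0.793
χ \/ ((χ \/ ψ) /\ ~φ) = max(0.161, 0.793) = 0.793
~(χ \/ ((χ \/ ψ) /\ ~φ)) = 1 − 0.793 = 0.207
χ /\ φ = min(0.161, 0.207) = 0.161
~(χ \/ ((χ \/ ψ) /\ ~φ)) /\ (χ /\ φ) = min(0.207, 0.161) = 0.161
χ \/ φ = max(0.161, 0.207) = 0.207
(χ \/ φ) <-> ψ = 1 − |0.207 − 0.801| = 1 − 0.594 = 0.406
((χ \/ φ) <-> ψ) /\ χ = min(0.406, 0.161) = 0.161
(~(χ \/ ((χ \/ ψ) /\ ~φ)) /\ (χ /\ φ)) \/ (((χ \/ φ) <-> ψ) /\ χ) = max(0.161, 0.161) = 0.161
~((~(χ \/ ((χ \/ ψ) /\ ~φ)) /\ (χ /\ φ)) \/ (((χ \/ φ) <-> ψ) /\ χ)) = 1 − 0.161 = 0.839

0.839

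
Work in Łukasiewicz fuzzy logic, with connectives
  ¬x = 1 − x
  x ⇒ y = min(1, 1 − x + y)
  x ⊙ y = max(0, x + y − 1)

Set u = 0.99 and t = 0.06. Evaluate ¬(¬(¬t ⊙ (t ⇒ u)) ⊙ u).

0.95

¬t = 1 − 0.06 = 0.94
t ⇒ u = min(1, 1 − 0.06 + 0.99) = min(1, 1.93) = 1.00
¬t ⊙ (t ⇒ u) = max(0, 0.94 + 1.00 − 1) = max(0, 0.94) = 0.94
¬(¬t ⊙ (t ⇒ u)) = 1 − 0.94 = 0.06
¬(¬t ⊙ (t ⇒ u)) ⊙ u = max(0, 0.06 + 0.99 − 1) = max(0, 0.05) = 0.05
¬(¬(¬t ⊙ (t ⇒ u)) ⊙ u) = 1 − 0.05 = 0.95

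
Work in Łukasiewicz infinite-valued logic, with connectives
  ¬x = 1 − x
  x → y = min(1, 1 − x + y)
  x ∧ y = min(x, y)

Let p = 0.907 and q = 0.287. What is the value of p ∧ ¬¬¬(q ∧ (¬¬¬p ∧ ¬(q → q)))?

0.907

¬p = 1 − 0.907 = 0.093
¬¬p = 1 − 0.093 = 0.907
¬¬¬p = 1 − 0.907 = 0.093
q → q = min(1, 1 − 0.287 + 0.287) = min(1, 1.000) = 1.000
¬(q → q) = 1 − 1.000 = 0.000
¬¬¬p ∧ ¬(q → q) = min(0.093, 0.000) = 0.000
q ∧ (¬¬¬p ∧ ¬(q → q)) = min(0.287, 0.000) = 0.000
¬(q ∧ (¬¬¬p ∧ ¬(q → q))) = 1 − 0.000 = 1.000
¬¬(q ∧ (¬¬¬p ∧ ¬(q → q))) = 1 − 1.000 = 0.000
¬¬¬(q ∧ (¬¬¬p ∧ ¬(q → q))) = 1 − 0.000 = 1.000
p ∧ ¬¬¬(q ∧ (¬¬¬p ∧ ¬(q → q))) = min(0.907, 1.000) = 0.907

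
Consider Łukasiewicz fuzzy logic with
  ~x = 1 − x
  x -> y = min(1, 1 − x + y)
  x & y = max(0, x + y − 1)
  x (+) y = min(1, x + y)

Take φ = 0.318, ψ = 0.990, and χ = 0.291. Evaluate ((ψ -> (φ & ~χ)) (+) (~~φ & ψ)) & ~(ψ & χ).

0.064

~χ = 1 − 0.291 = 0.709
φ & ~χ = max(0, 0.318 + 0.709 − 1) = max(0, 0.027) = 0.027
ψ -> (φ & ~χ) = min(1, 1 − 0.990 + 0.027) = min(1, 0.037) = 0.037
~φ = 1 − 0.318 = 0.682
~~φ = 1 − 0.682 = 0.318
~~φ & ψ = max(0, 0.318 + 0.990 − 1) = max(0, 0.308) = 0.308
(ψ -> (φ & ~χ)) (+) (~~φ & ψ) = min(1, 0.037 + 0.308) = min(1, 0.345) = 0.345
ψ & χ = max(0, 0.990 + 0.291 − 1) = max(0, 0.281) = 0.281
~(ψ & χ) = 1 − 0.281 = 0.719
((ψ -> (φ & ~χ)) (+) (~~φ & ψ)) & ~(ψ & χ) = max(0, 0.345 + 0.719 − 1) = max(0, 0.064) = 0.064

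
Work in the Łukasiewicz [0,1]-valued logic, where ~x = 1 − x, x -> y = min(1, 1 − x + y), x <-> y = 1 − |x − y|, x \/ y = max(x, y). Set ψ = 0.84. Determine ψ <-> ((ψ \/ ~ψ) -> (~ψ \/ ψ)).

0.84

~ψ = 1 − 0.84 = 0.16
ψ \/ ~ψ = max(0.84, 0.16) = 0.84
~ψ \/ ψ = max(0.16, 0.84) = 0.84
(ψ \/ ~ψ) -> (~ψ \/ ψ) = min(1, 1 − 0.84 + 0.84) = min(1, 1.00) = 1.00
ψ <-> ((ψ \/ ~ψ) -> (~ψ \/ ψ)) = 1 − |0.84 − 1.00| = 1 − 0.16 = 0.84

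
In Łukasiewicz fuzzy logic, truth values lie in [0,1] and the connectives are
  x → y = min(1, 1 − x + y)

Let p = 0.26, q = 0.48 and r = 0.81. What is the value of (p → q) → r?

0.81

p → q = min(1, 1 − 0.26 + 0.48) = min(1, 1.22) = 1.00
(p → q) → r = min(1, 1 − 1.00 + 0.81) = min(1, 0.81) = 0.81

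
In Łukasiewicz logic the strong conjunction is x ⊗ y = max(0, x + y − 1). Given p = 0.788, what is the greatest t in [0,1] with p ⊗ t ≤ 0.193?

The residuum of the Łukasiewicz t-norm gives the supremum: min(1, 1 − 0.788 + 0.193).
1 − 0.788 + 0.193 = 0.405, so t = min(1, 0.405) = 0.405.
Check: 0.788 ⊗ 0.405 = max(0, 0.193) = 0.193 ≤ 0.193.

0.405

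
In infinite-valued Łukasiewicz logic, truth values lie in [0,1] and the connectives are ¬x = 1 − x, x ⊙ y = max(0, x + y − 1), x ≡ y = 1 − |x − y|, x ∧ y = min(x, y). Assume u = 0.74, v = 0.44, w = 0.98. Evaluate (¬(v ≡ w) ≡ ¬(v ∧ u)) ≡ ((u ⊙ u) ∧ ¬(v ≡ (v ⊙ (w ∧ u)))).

0.28

v ≡ w = 1 − |0.44 − 0.98| = 1 − 0.54 = 0.46
¬(v ≡ w) = 1 − 0.46 = 0.54
v ∧ u = min(0.44, 0.74) = 0.44
¬(v ∧ u) = 1 − 0.44 = 0.56
¬(v ≡ w) ≡ ¬(v ∧ u) = 1 − |0.54 − 0.56| = 1 − 0.02 = 0.98
u ⊙ u = max(0, 0.74 + 0.74 − 1) = max(0, 0.48) = 0.48
w ∧ u = min(0.98, 0.74) = 0.74
v ⊙ (w ∧ u) = max(0, 0.44 + 0.74 − 1) = max(0, 0.18) = 0.18
v ≡ (v ⊙ (w ∧ u)) = 1 − |0.44 − 0.18| = 1 − 0.26 = 0.74
¬(v ≡ (v ⊙ (w ∧ u))) = 1 − 0.74 = 0.26
(u ⊙ u) ∧ ¬(v ≡ (v ⊙ (w ∧ u))) = min(0.48, 0.26) = 0.26
(¬(v ≡ w) ≡ ¬(v ∧ u)) ≡ ((u ⊙ u) ∧ ¬(v ≡ (v ⊙ (w ∧ u)))) = 1 − |0.98 − 0.26| = 1 − 0.72 = 0.28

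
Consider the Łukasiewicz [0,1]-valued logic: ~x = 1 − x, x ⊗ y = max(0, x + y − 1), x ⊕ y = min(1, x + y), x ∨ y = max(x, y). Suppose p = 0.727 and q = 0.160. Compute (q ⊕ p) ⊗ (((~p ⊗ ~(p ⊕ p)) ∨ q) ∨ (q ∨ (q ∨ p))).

q ⊕ p = min(1, 0.160 + 0.727) = min(1, 0.887) = 0.887
~p = 1 − 0.727 = 0.273
p ⊕ p = min(1, 0.727 + 0.727) = min(1, 1.454) = 1.000
~(p ⊕ p) = 1 − 1.000 = 0.000
~p ⊗ ~(p ⊕ p) = max(0, 0.273 + 0.000 − 1) = max(0, -0.727) = 0.000
(~p ⊗ ~(p ⊕ p)) ∨ q = max(0.000, 0.160) = 0.160
q ∨ p = max(0.160, 0.727) = 0.727
q ∨ (q ∨ p) = max(0.160, 0.727) = 0.727
((~p ⊗ ~(p ⊕ p)) ∨ q) ∨ (q ∨ (q ∨ p)) = max(0.160, 0.727) = 0.727
(q ⊕ p) ⊗ (((~p ⊗ ~(p ⊕ p)) ∨ q) ∨ (q ∨ (q ∨ p))) = max(0, 0.887 + 0.727 − 1) = max(0, 0.614) = 0.614

0.614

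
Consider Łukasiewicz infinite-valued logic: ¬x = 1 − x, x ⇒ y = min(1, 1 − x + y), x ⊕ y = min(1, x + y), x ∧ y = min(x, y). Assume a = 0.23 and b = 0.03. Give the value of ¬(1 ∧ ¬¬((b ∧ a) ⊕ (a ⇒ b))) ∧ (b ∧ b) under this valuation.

b ∧ a = min(0.03, 0.23) = 0.03
a ⇒ b = min(1, 1 − 0.23 + 0.03) = min(1, 0.80) = 0.80
(b ∧ a) ⊕ (a ⇒ b) = min(1, 0.03 + 0.80) = min(1, 0.83) = 0.83
¬((b ∧ a) ⊕ (a ⇒ b)) = 1 − 0.83 = 0.17
¬¬((b ∧ a) ⊕ (a ⇒ b)) = 1 − 0.17 = 0.83
1 ∧ ¬¬((b ∧ a) ⊕ (a ⇒ b)) = min(1.00, 0.83) = 0.83
¬(1 ∧ ¬¬((b ∧ a) ⊕ (a ⇒ b))) = 1 − 0.83 = 0.17
b ∧ b = min(0.03, 0.03) = 0.03
¬(1 ∧ ¬¬((b ∧ a) ⊕ (a ⇒ b))) ∧ (b ∧ b) = min(0.17, 0.03) = 0.03

0.03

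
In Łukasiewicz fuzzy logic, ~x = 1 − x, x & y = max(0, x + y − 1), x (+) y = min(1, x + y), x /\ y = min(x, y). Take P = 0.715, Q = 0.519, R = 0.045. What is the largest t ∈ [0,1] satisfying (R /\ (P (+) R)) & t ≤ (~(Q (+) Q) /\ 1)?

0.955

P (+) R = min(1, 0.715 + 0.045) = min(1, 0.760) = 0.760
R /\ (P (+) R) = min(0.045, 0.760) = 0.045
So the left factor is R /\ (P (+) R) = 0.045.
Q (+) Q = min(1, 0.519 + 0.519) = min(1, 1.038) = 1.000
~(Q (+) Q) = 1 − 1.000 = 0.000
~(Q (+) Q) /\ 1 = min(0.000, 1.000) = 0.000
So the right-hand bound is ~(Q (+) Q) /\ 1 = 0.000.
The residuum of the Łukasiewicz t-norm gives the supremum: min(1, 1 − 0.045 + 0.000).
1 − 0.045 + 0.000 = 0.955, so t = min(1, 0.955) = 0.955.
Check: 0.045 & 0.955 = max(0, 0.000) = 0.000 ≤ 0.000.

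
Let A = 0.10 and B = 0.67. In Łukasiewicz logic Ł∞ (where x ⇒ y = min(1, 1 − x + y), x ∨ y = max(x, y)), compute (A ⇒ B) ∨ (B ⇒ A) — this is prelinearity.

1.00

A ⇒ B = min(1, 1 − 0.10 + 0.67) = min(1, 1.57) = 1.00
B ⇒ A = min(1, 1 − 0.67 + 0.10) = min(1, 0.43) = 0.43
(A ⇒ B) ∨ (B ⇒ A) = max(1.00, 0.43) = 1.00
(As expected: a Ł∞-tautology — holds in every MV-chain.)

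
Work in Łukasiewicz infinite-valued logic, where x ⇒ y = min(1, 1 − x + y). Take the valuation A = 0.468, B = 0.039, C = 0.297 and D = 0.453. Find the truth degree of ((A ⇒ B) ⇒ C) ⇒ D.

A ⇒ B = min(1, 1 − 0.468 + 0.039) = min(1, 0.571) = 0.571
(A ⇒ B) ⇒ C = min(1, 1 − 0.571 + 0.297) = min(1, 0.726) = 0.726
((A ⇒ B) ⇒ C) ⇒ D = min(1, 1 − 0.726 + 0.453) = min(1, 0.727) = 0.727

0.727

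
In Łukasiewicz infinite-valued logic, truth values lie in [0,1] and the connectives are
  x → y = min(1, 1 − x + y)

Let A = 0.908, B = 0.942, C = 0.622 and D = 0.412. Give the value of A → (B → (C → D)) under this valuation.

C → D = min(1, 1 − 0.622 + 0.412) = min(1, 0.790) = 0.790
B → (C → D) = min(1, 1 − 0.942 + 0.790) = min(1, 0.848) = 0.848
A → (B → (C → D)) = min(1, 1 − 0.908 + 0.848) = min(1, 0.940) = 0.940

0.940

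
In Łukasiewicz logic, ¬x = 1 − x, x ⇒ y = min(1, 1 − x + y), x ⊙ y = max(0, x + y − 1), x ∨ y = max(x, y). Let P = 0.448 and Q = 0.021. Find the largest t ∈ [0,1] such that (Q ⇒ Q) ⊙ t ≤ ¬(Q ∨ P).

Q ⇒ Q = min(1, 1 − 0.021 + 0.021) = min(1, 1.000) = 1.000
So the left factor is Q ⇒ Q = 1.000.
Q ∨ P = max(0.021, 0.448) = 0.448
¬(Q ∨ P) = 1 − 0.448 = 0.552
So the right-hand bound is ¬(Q ∨ P) = 0.552.
The residuum of the Łukasiewicz t-norm gives the supremum: min(1, 1 − 1.000 + 0.552).
1 − 1.000 + 0.552 = 0.552, so t = min(1, 0.552) = 0.552.
Check: 1.000 ⊙ 0.552 = max(0, 0.552) = 0.552 ≤ 0.552.

0.552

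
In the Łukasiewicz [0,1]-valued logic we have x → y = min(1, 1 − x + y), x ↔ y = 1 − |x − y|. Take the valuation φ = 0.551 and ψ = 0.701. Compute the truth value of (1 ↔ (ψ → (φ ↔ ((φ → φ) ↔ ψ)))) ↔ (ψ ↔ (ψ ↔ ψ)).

0.701

φ → φ = min(1, 1 − 0.551 + 0.551) = min(1, 1.000) = 1.000
(φ → φ) ↔ ψ = 1 − |1.000 − 0.701| = 1 − 0.299 = 0.701
φ ↔ ((φ → φ) ↔ ψ) = 1 − |0.551 − 0.701| = 1 − 0.150 = 0.850
ψ → (φ ↔ ((φ → φ) ↔ ψ)) = min(1, 1 − 0.701 + 0.850) = min(1, 1.149) = 1.000
1 ↔ (ψ → (φ ↔ ((φ → φ) ↔ ψ))) = 1 − |1.000 − 1.000| = 1 − 0.000 = 1.000
ψ ↔ ψ = 1 − |0.701 − 0.701| = 1 − 0.000 = 1.000
ψ ↔ (ψ ↔ ψ) = 1 − |0.701 − 1.000| = 1 − 0.299 = 0.701
(1 ↔ (ψ → (φ ↔ ((φ → φ) ↔ ψ)))) ↔ (ψ ↔ (ψ ↔ ψ)) = 1 − |1.000 − 0.701| = 1 − 0.299 = 0.701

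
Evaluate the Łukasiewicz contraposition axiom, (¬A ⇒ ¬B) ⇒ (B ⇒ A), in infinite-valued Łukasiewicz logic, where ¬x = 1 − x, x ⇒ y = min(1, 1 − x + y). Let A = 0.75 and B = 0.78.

¬A = 1 − 0.75 = 0.25
¬B = 1 − 0.78 = 0.22
¬A ⇒ ¬B = min(1, 1 − 0.25 + 0.22) = min(1, 0.97) = 0.97
B ⇒ A = min(1, 1 − 0.78 + 0.75) = min(1, 0.97) = 0.97
(¬A ⇒ ¬B) ⇒ (B ⇒ A) = min(1, 1 − 0.97 + 0.97) = min(1, 1.00) = 1.00
(As expected: an axiom of Ł∞, always 1.)

1.00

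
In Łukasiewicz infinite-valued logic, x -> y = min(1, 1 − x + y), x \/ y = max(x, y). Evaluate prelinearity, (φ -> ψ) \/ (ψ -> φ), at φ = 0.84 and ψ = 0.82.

φ -> ψ = min(1, 1 − 0.84 + 0.82) = min(1, 0.98) = 0.98
ψ -> φ = min(1, 1 − 0.82 + 0.84) = min(1, 1.02) = 1.00
(φ -> ψ) \/ (ψ -> φ) = max(0.98, 1.00) = 1.00
(As expected: a Ł∞-tautology — holds in every MV-chain.)

1.00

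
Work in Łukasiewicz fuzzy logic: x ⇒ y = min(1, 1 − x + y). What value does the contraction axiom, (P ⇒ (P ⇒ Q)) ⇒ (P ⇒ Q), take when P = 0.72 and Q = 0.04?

P ⇒ Q = min(1, 1 − 0.72 + 0.04) = min(1, 0.32) = 0.32
P ⇒ (P ⇒ Q) = min(1, 1 − 0.72 + 0.32) = min(1, 0.60) = 0.60
(P ⇒ (P ⇒ Q)) ⇒ (P ⇒ Q) = min(1, 1 − 0.60 + 0.32) = min(1, 0.72) = 0.72
(The value 0.72 < 1 shows this instance is not satisfied; fails in Ł∞ (the t-norm is not idempotent).)

0.72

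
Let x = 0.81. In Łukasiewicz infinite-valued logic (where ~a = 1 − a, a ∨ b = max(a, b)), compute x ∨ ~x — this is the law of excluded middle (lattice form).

~x = 1 − 0.81 = 0.19
x ∨ ~x = max(0.81, 0.19) = 0.81
(The value 0.81 < 1 shows this instance is not satisfied; not a Ł∞-tautology — its value is max(a, 1−a).)

0.81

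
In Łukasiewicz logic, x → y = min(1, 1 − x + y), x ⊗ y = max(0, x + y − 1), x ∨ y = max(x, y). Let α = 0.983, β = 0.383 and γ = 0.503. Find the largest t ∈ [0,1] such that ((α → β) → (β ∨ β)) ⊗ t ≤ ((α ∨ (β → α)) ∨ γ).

α → β = min(1, 1 − 0.983 + 0.383) = min(1, 0.400) = 0.400
β ∨ β = max(0.383, 0.383) = 0.383
(α → β) → (β ∨ β) = min(1, 1 − 0.400 + 0.383) = min(1, 0.983) = 0.983
So the left factor is (α → β) → (β ∨ β) = 0.983.
β → α = min(1, 1 − 0.383 + 0.983) = min(1, 1.600) = 1.000
α ∨ (β → α) = max(0.983, 1.000) = 1.000
(α ∨ (β → α)) ∨ γ = max(1.000, 0.503) = 1.000
So the right-hand bound is (α ∨ (β → α)) ∨ γ = 1.000.
The residuum of the Łukasiewicz t-norm gives the supremum: min(1, 1 − 0.983 + 1.000).
1 − 0.983 + 1.000 = 1.017, so t = min(1, 1.017) = 1.000.
Check: 0.983 ⊗ 1.000 = max(0, 0.983) = 0.983 ≤ 1.000.

1.000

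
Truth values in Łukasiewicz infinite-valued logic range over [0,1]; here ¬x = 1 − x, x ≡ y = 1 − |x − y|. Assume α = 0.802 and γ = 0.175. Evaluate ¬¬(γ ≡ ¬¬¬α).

0.977

¬α = 1 − 0.802 = 0.198
¬¬α = 1 − 0.198 = 0.802
¬¬¬α = 1 − 0.802 = 0.198
γ ≡ ¬¬¬α = 1 − |0.175 − 0.198| = 1 − 0.023 = 0.977
¬(γ ≡ ¬¬¬α) = 1 − 0.977 = 0.023
¬¬(γ ≡ ¬¬¬α) = 1 − 0.023 = 0.977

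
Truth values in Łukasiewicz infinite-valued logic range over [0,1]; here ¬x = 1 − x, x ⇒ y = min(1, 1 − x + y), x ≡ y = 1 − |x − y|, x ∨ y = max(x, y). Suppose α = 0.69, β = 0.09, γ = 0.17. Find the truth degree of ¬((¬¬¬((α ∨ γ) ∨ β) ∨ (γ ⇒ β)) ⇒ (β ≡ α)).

0.52

α ∨ γ = max(0.69, 0.17) = 0.69
(α ∨ γ) ∨ β = max(0.69, 0.09) = 0.69
¬((α ∨ γ) ∨ β) = 1 − 0.69 = 0.31
¬¬((α ∨ γ) ∨ β) = 1 − 0.31 = 0.69
¬¬¬((α ∨ γ) ∨ β) = 1 − 0.69 = 0.31
γ ⇒ β = min(1, 1 − 0.17 + 0.09) = min(1, 0.92) = 0.92
¬¬¬((α ∨ γ) ∨ β) ∨ (γ ⇒ β) = max(0.31, 0.92) = 0.92
β ≡ α = 1 − |0.09 − 0.69| = 1 − 0.60 = 0.40
(¬¬¬((α ∨ γ) ∨ β) ∨ (γ ⇒ β)) ⇒ (β ≡ α) = min(1, 1 − 0.92 + 0.40) = min(1, 0.48) = 0.48
¬((¬¬¬((α ∨ γ) ∨ β) ∨ (γ ⇒ β)) ⇒ (β ≡ α)) = 1 − 0.48 = 0.52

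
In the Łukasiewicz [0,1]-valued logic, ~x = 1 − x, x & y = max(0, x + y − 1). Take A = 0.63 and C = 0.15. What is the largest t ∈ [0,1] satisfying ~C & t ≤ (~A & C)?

~C = 1 − 0.15 = 0.85
So the left factor is ~C = 0.85.
~A = 1 − 0.63 = 0.37
~A & C = max(0, 0.37 + 0.15 − 1) = max(0, -0.48) = 0.00
So the right-hand bound is ~A & C = 0.00.
The residuum of the Łukasiewicz t-norm gives the supremum: min(1, 1 − 0.85 + 0.00).
1 − 0.85 + 0.00 = 0.15, so t = min(1, 0.15) = 0.15.
Check: 0.85 & 0.15 = max(0, 0.00) = 0.00 ≤ 0.00.

0.15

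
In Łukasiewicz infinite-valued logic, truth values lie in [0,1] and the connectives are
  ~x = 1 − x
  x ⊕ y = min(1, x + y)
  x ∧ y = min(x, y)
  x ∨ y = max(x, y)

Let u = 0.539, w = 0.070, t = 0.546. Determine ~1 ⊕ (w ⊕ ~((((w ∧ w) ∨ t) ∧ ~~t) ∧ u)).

~1 = 1 − 1.000 = 0.000
w ∧ w = min(0.070, 0.070) = 0.070
(w ∧ w) ∨ t = max(0.070, 0.546) = 0.546
~t = 1 − 0.546 = 0.454
~~t = 1 − 0.454 = 0.546
((w ∧ w) ∨ t) ∧ ~~t = min(0.546, 0.546) = 0.546
(((w ∧ w) ∨ t) ∧ ~~t) ∧ u = min(0.546, 0.539) = 0.539
~((((w ∧ w) ∨ t) ∧ ~~t) ∧ u) = 1 − 0.539 = 0.461
w ⊕ ~((((w ∧ w) ∨ t) ∧ ~~t) ∧ u) = min(1, 0.070 + 0.461) = min(1, 0.531) = 0.531
~1 ⊕ (w ⊕ ~((((w ∧ w) ∨ t) ∧ ~~t) ∧ u)) = min(1, 0.000 + 0.531) = min(1, 0.531) = 0.531

0.531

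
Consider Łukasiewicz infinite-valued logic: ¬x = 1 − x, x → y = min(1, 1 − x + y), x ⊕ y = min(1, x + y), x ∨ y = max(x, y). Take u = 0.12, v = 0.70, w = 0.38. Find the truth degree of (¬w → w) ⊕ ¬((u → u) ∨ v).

¬w = 1 − 0.38 = 0.62
¬w → w = min(1, 1 − 0.62 + 0.38) = min(1, 0.76) = 0.76
u → u = min(1, 1 − 0.12 + 0.12) = min(1, 1.00) = 1.00
(u → u) ∨ v = max(1.00, 0.70) = 1.00
¬((u → u) ∨ v) = 1 − 1.00 = 0.00
(¬w → w) ⊕ ¬((u → u) ∨ v) = min(1, 0.76 + 0.00) = min(1, 0.76) = 0.76

0.76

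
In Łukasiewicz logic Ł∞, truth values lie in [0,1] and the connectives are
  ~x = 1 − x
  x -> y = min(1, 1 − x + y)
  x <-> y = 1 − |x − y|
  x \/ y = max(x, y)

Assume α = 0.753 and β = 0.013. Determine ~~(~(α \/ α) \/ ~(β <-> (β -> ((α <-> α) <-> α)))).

0.987

α \/ α = max(0.753, 0.753) = 0.753
~(α \/ α) = 1 − 0.753 = 0.247
α <-> α = 1 − |0.753 − 0.753| = 1 − 0.000 = 1.000
(α <-> α) <-> α = 1 − |1.000 − 0.753| = 1 − 0.247 = 0.753
β -> ((α <-> α) <-> α) = min(1, 1 − 0.013 + 0.753) = min(1, 1.740) = 1.000
β <-> (β -> ((α <-> α) <-> α)) = 1 − |0.013 − 1.000| = 1 − 0.987 = 0.013
~(β <-> (β -> ((α <-> α) <-> α))) = 1 − 0.013 = 0.987
~(α \/ α) \/ ~(β <-> (β -> ((α <-> α) <-> α))) = max(0.247, 0.987) = 0.987
~(~(α \/ α) \/ ~(β <-> (β -> ((α <-> α) <-> α)))) = 1 − 0.987 = 0.013
~~(~(α \/ α) \/ ~(β <-> (β -> ((α <-> α) <-> α)))) = 1 − 0.013 = 0.987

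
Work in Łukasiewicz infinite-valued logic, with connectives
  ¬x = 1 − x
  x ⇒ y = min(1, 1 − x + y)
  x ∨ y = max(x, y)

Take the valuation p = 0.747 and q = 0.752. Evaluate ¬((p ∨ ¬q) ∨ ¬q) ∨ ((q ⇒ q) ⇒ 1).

¬q = 1 − 0.752 = 0.248
p ∨ ¬q = max(0.747, 0.248) = 0.747
(p ∨ ¬q) ∨ ¬q = max(0.747, 0.248) = 0.747
¬((p ∨ ¬q) ∨ ¬q) = 1 − 0.747 = 0.253
q ⇒ q = min(1, 1 − 0.752 + 0.752) = min(1, 1.000) = 1.000
(q ⇒ q) ⇒ 1 = min(1, 1 − 1.000 + 1.000) = min(1, 1.000) = 1.000
¬((p ∨ ¬q) ∨ ¬q) ∨ ((q ⇒ q) ⇒ 1) = max(0.253, 1.000) = 1.000

1.000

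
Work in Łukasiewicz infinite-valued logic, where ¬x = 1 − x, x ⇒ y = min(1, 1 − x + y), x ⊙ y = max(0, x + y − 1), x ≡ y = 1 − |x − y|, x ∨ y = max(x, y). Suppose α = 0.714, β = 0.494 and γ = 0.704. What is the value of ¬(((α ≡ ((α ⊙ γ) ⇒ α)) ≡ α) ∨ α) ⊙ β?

0.000

α ⊙ γ = max(0, 0.714 + 0.704 − 1) = max(0, 0.418) = 0.418
(α ⊙ γ) ⇒ α = min(1, 1 − 0.418 + 0.714) = min(1, 1.296) = 1.000
α ≡ ((α ⊙ γ) ⇒ α) = 1 − |0.714 − 1.000| = 1 − 0.286 = 0.714
(α ≡ ((α ⊙ γ) ⇒ α)) ≡ α = 1 − |0.714 − 0.714| = 1 − 0.000 = 1.000
((α ≡ ((α ⊙ γ) ⇒ α)) ≡ α) ∨ α = max(1.000, 0.714) = 1.000
¬(((α ≡ ((α ⊙ γ) ⇒ α)) ≡ α) ∨ α) = 1 − 1.000 = 0.000
¬(((α ≡ ((α ⊙ γ) ⇒ α)) ≡ α) ∨ α) ⊙ β = max(0, 0.000 + 0.494 − 1) = max(0, -0.506) = 0.000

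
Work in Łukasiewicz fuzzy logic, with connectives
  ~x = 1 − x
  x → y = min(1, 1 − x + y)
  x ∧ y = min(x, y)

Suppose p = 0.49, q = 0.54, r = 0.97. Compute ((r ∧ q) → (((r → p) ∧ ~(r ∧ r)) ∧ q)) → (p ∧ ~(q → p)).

r ∧ q = min(0.97, 0.54) = 0.54
r → p = min(1, 1 − 0.97 + 0.49) = min(1, 0.52) = 0.52
r ∧ r = min(0.97, 0.97) = 0.97
~(r ∧ r) = 1 − 0.97 = 0.03
(r → p) ∧ ~(r ∧ r) = min(0.52, 0.03) = 0.03
((r → p) ∧ ~(r ∧ r)) ∧ q = min(0.03, 0.54) = 0.03
(r ∧ q) → (((r → p) ∧ ~(r ∧ r)) ∧ q) = min(1, 1 − 0.54 + 0.03) = min(1, 0.49) = 0.49
q → p = min(1, 1 − 0.54 + 0.49) = min(1, 0.95) = 0.95
~(q → p) = 1 − 0.95 = 0.05
p ∧ ~(q → p) = min(0.49, 0.05) = 0.05
((r ∧ q) → (((r → p) ∧ ~(r ∧ r)) ∧ q)) → (p ∧ ~(q → p)) = min(1, 1 − 0.49 + 0.05) = min(1, 0.56) = 0.56

0.56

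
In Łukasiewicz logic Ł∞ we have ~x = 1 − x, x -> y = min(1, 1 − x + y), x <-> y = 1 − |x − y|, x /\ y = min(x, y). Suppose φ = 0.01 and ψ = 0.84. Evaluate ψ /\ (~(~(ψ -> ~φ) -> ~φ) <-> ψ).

~φ = 1 − 0.01 = 0.99
ψ -> ~φ = min(1, 1 − 0.84 + 0.99) = min(1, 1.15) = 1.00
~(ψ -> ~φ) = 1 − 1.00 = 0.00
~(ψ -> ~φ) -> ~φ = min(1, 1 − 0.00 + 0.99) = min(1, 1.99) = 1.00
~(~(ψ -> ~φ) -> ~φ) = 1 − 1.00 = 0.00
~(~(ψ -> ~φ) -> ~φ) <-> ψ = 1 − |0.00 − 0.84| = 1 − 0.84 = 0.16
ψ /\ (~(~(ψ -> ~φ) -> ~φ) <-> ψ) = min(0.84, 0.16) = 0.16

0.16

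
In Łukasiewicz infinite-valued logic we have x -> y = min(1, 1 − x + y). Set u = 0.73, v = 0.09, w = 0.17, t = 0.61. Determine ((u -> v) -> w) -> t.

0.80

u -> v = min(1, 1 − 0.73 + 0.09) = min(1, 0.36) = 0.36
(u -> v) -> w = min(1, 1 − 0.36 + 0.17) = min(1, 0.81) = 0.81
((u -> v) -> w) -> t = min(1, 1 − 0.81 + 0.61) = min(1, 0.80) = 0.80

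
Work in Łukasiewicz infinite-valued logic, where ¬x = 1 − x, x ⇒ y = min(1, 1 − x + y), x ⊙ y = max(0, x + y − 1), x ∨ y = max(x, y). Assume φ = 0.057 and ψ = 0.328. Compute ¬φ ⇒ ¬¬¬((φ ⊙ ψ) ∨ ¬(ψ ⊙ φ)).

0.057

¬φ = 1 − 0.057 = 0.943
φ ⊙ ψ = max(0, 0.057 + 0.328 − 1) = max(0, -0.615) = 0.000
ψ ⊙ φ = max(0, 0.328 + 0.057 − 1) = max(0, -0.615) = 0.000
¬(ψ ⊙ φ) = 1 − 0.000 = 1.000
(φ ⊙ ψ) ∨ ¬(ψ ⊙ φ) = max(0.000, 1.000) = 1.000
¬((φ ⊙ ψ) ∨ ¬(ψ ⊙ φ)) = 1 − 1.000 = 0.000
¬¬((φ ⊙ ψ) ∨ ¬(ψ ⊙ φ)) = 1 − 0.000 = 1.000
¬¬¬((φ ⊙ ψ) ∨ ¬(ψ ⊙ φ)) = 1 − 1.000 = 0.000
¬φ ⇒ ¬¬¬((φ ⊙ ψ) ∨ ¬(ψ ⊙ φ)) = min(1, 1 − 0.943 + 0.000) = min(1, 0.057) = 0.057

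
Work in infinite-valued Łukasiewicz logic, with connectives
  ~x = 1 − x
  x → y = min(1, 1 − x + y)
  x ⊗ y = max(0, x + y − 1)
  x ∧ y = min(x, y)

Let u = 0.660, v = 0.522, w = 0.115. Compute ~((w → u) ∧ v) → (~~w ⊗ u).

w → u = min(1, 1 − 0.115 + 0.660) = min(1, 1.545) = 1.000
(w → u) ∧ v = min(1.000, 0.522) = 0.522
~((w → u) ∧ v) = 1 − 0.522 = 0.478
~w = 1 − 0.115 = 0.885
~~w = 1 − 0.885 = 0.115
~~w ⊗ u = max(0, 0.115 + 0.660 − 1) = max(0, -0.225) = 0.000
~((w → u) ∧ v) → (~~w ⊗ u) = min(1, 1 − 0.478 + 0.000) = min(1, 0.522) = 0.522

0.522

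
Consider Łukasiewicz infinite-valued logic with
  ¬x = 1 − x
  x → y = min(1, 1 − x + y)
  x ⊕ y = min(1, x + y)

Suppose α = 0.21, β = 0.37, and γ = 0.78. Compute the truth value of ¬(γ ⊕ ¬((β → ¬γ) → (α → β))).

0.22

¬γ = 1 − 0.78 = 0.22
β → ¬γ = min(1, 1 − 0.37 + 0.22) = min(1, 0.85) = 0.85
α → β = min(1, 1 − 0.21 + 0.37) = min(1, 1.16) = 1.00
(β → ¬γ) → (α → β) = min(1, 1 − 0.85 + 1.00) = min(1, 1.15) = 1.00
¬((β → ¬γ) → (α → β)) = 1 − 1.00 = 0.00
γ ⊕ ¬((β → ¬γ) → (α → β)) = min(1, 0.78 + 0.00) = min(1, 0.78) = 0.78
¬(γ ⊕ ¬((β → ¬γ) → (α → β))) = 1 − 0.78 = 0.22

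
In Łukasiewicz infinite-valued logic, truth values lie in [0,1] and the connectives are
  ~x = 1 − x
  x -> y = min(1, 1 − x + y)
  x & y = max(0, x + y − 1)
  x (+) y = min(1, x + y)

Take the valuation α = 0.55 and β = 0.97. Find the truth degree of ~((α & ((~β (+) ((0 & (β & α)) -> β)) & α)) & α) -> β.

0.97

~β = 1 − 0.97 = 0.03
β & α = max(0, 0.97 + 0.55 − 1) = max(0, 0.52) = 0.52
0 & (β & α) = max(0, 0.00 + 0.52 − 1) = max(0, -0.48) = 0.00
(0 & (β & α)) -> β = min(1, 1 − 0.00 + 0.97) = min(1, 1.97) = 1.00
~β (+) ((0 & (β & α)) -> β) = min(1, 0.03 + 1.00) = min(1, 1.03) = 1.00
(~β (+) ((0 & (β & α)) -> β)) & α = max(0, 1.00 + 0.55 − 1) = max(0, 0.55) = 0.55
α & ((~β (+) ((0 & (β & α)) -> β)) & α) = max(0, 0.55 + 0.55 − 1) = max(0, 0.10) = 0.10
(α & ((~β (+) ((0 & (β & α)) -> β)) & α)) & α = max(0, 0.10 + 0.55 − 1) = max(0, -0.35) = 0.00
~((α & ((~β (+) ((0 & (β & α)) -> β)) & α)) & α) = 1 − 0.00 = 1.00
~((α & ((~β (+) ((0 & (β & α)) -> β)) & α)) & α) -> β = min(1, 1 − 1.00 + 0.97) = min(1, 0.97) = 0.97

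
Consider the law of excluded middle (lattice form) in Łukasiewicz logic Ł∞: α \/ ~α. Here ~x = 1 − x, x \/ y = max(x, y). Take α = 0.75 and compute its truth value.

~α = 1 − 0.75 = 0.25
α \/ ~α = max(0.75, 0.25) = 0.75
(The value 0.75 < 1 shows this instance is not satisfied; not a Ł∞-tautology — its value is max(a, 1−a).)

0.75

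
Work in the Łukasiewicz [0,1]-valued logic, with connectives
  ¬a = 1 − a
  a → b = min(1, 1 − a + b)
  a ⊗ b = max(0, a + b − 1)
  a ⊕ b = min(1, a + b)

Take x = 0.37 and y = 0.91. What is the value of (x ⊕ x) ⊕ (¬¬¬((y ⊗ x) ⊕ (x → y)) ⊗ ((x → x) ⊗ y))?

0.74

x ⊕ x = min(1, 0.37 + 0.37) = min(1, 0.74) = 0.74
y ⊗ x = max(0, 0.91 + 0.37 − 1) = max(0, 0.28) = 0.28
x → y = min(1, 1 − 0.37 + 0.91) = min(1, 1.54) = 1.00
(y ⊗ x) ⊕ (x → y) = min(1, 0.28 + 1.00) = min(1, 1.28) = 1.00
¬((y ⊗ x) ⊕ (x → y)) = 1 − 1.00 = 0.00
¬¬((y ⊗ x) ⊕ (x → y)) = 1 − 0.00 = 1.00
¬¬¬((y ⊗ x) ⊕ (x → y)) = 1 − 1.00 = 0.00
x → x = min(1, 1 − 0.37 + 0.37) = min(1, 1.00) = 1.00
(x → x) ⊗ y = max(0, 1.00 + 0.91 − 1) = max(0, 0.91) = 0.91
¬¬¬((y ⊗ x) ⊕ (x → y)) ⊗ ((x → x) ⊗ y) = max(0, 0.00 + 0.91 − 1) = max(0, -0.09) = 0.00
(x ⊕ x) ⊕ (¬¬¬((y ⊗ x) ⊕ (x → y)) ⊗ ((x → x) ⊗ y)) = min(1, 0.74 + 0.00) = min(1, 0.74) = 0.74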